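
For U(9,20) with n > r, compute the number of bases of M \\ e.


Deleting e from U(9,20) gives U(9,19) since n > r.
Bases of U(9,19) = C(19,9) = 92378.

92378


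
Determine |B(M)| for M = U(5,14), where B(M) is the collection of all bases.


Bases of U(5,14) are all 5-element subsets of the 14-element ground set.
Number of bases = C(14,5).
C(14,5) = 14! / (5! * 9!) = 2002.

2002


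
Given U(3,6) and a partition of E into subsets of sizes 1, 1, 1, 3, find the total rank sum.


r(Ai) = min(|Ai|, 3) for each part.
Sum = min(1,3) + min(1,3) + min(1,3) + min(3,3)
    = 1 + 1 + 1 + 3
    = 6.

6


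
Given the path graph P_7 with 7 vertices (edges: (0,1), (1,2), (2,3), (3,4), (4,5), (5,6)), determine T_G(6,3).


A path on 7 vertices is a tree with 6 edges.
T(x,y) = x^(6) for any tree.
T(6,3) = 6^6 = 46656.

46656


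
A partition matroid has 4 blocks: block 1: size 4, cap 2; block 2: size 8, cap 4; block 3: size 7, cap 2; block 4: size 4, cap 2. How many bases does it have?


A basis picks exactly ci elements from block i.
Number of bases = product of C(|Si|, ci).
= C(4,2) * C(8,4) * C(7,2) * C(4,2)
= 6 * 70 * 21 * 6
= 52920.

52920


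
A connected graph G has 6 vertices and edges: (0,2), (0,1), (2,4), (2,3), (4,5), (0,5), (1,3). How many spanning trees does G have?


By Kirchhoff's matrix tree theorem, the number of spanning trees equals
the determinant of any cofactor of the Laplacian matrix L.
G has 6 vertices and 7 edges.
Computing the (5 x 5) cofactor determinant gives 15.

15


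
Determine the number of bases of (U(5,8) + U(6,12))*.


(M1+M2)* = M1* + M2*.
M1* = U(3,8), bases: C(8,3) = 56.
M2* = U(6,12), bases: C(12,6) = 924.
|B(M*)| = 56 * 924 = 51744.

51744


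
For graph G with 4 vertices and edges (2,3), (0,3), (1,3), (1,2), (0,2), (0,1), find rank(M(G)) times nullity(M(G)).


r(M) = |V| - c = 4 - 1 = 3.
nullity = |E| - r(M) = 6 - 3 = 3.
Product = 3 * 3 = 9.

9


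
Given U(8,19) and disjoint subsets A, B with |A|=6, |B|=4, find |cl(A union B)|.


|A union B| = 6 + 4 = 10 (disjoint).
In U(8,19), cl(S) = S if |S| < 8, else cl(S) = E.
Since 10 >= 8, cl(A union B) = E.
|cl(A union B)| = 19.

19


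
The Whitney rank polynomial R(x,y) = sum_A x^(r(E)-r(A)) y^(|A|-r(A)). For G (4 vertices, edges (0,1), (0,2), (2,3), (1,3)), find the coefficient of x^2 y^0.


R(x,y) = sum over A in 2^E of x^(r(E)-r(A)) * y^(|A|-r(A)).
G has 4 vertices, 4 edges. r(E) = 3.
Enumerate all 2^4 = 16 subsets.
Count subsets with r(E)-r(A)=2 and |A|-r(A)=0: 4.

4


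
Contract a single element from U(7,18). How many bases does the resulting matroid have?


Contracting e from U(7,18) gives U(6,17).
Bases of U(6,17) = C(17,6) = 17! / (6! * 11!) = 12376.

12376


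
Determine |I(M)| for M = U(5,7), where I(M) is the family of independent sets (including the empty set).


Independent sets of U(5,7) are all subsets of size <= 5.
Count = (7 choose 0) + (7 choose 1) + (7 choose 2) + (7 choose 3) + (7 choose 4) + (7 choose 5)
     = 1 + 7 + 21 + 35 + 35 + 21
     = 120.

120


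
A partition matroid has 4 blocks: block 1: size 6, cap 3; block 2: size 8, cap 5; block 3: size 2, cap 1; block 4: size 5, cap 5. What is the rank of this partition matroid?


Rank of a partition matroid = sum of min(|Si|, ci) for each block.
= min(6,3) + min(8,5) + min(2,1) + min(5,5)
= 3 + 5 + 1 + 5
= 14.

14


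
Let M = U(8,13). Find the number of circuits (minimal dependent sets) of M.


In U(8,13), circuits are the (9)-element subsets.
Any set of 9 elements is dependent, and removing any one element gives
an independent set of size 8, so it is a minimal dependent set.
Number of circuits = C(13,9) = 13! / (9! * 4!) = 715.

715


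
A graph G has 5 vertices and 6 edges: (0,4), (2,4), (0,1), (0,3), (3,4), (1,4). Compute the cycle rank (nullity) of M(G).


Cycle rank (nullity) = |E| - r(M) = |E| - (|V| - c).
|E| = 6, |V| = 5, c = 1.
Nullity = 6 - (5 - 1) = 6 - 4 = 2.

2


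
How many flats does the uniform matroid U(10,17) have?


Flats of U(10,17): every subset of size < 10 is a flat, plus E itself.
Count = C(17,0) + C(17,1) + C(17,2) + C(17,3) + C(17,4) + C(17,5) + C(17,6) + C(17,7) + C(17,8) + C(17,9) + 1
     = 1 + 17 + 136 + 680 + 2380 + 6188 + 12376 + 19448 + 24310 + 24310 + 1
     = 89847.

89847


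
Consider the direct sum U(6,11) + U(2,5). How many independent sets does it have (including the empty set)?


For a direct sum, |I(M1+M2)| = |I(M1)| * |I(M2)|.
|I(U(6,11))| = sum C(11,k) for k=0..6 = 1486.
|I(U(2,5))| = sum C(5,k) for k=0..2 = 16.
Total = 1486 * 16 = 23776.

23776


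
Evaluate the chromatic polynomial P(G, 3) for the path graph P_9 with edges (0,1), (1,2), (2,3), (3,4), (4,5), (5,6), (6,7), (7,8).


P(P_9, k) = k * (k-1)^(8).
P(3) = 3 * 2^8 = 3 * 256 = 768.

768


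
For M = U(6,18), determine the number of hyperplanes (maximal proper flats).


Hyperplanes of U(6,18) are flats of rank 5.
In a uniform matroid, these are exactly the (5)-element subsets.
Count = (18 choose 5) = 8568.

8568


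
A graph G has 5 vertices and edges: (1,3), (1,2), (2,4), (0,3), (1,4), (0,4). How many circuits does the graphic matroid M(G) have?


A circuit in a graphic matroid = edge set of a simple cycle.
G has 5 vertices and 6 edges.
Enumerating all minimal edge subsets forming cycles...
Total circuits found: 3.

3


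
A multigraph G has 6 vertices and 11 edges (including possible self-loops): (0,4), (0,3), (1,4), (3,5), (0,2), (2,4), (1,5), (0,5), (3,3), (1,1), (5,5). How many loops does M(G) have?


In a graphic matroid, a loop is a self-loop edge (u,u) with rank 0.
Examining all 11 edges for self-loops...
Self-loops found: (3,3), (1,1), (5,5)
Number of loops = 3.

3


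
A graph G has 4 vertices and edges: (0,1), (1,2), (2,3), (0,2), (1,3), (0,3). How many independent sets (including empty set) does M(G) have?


An independent set in a graphic matroid is an acyclic edge subset.
G has 4 vertices and 6 edges.
Enumerate all 2^6 = 64 subsets, checking for acyclicity.
Total independent sets = 38.

38


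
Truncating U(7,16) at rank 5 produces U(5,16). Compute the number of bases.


Truncating U(7,16) to rank 5 gives U(5,16).
Bases of U(5,16) are all 5-element subsets of 16 elements.
Number of bases = (16 choose 5) = 4368.

4368


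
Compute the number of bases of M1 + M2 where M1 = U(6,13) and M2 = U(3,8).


Bases of a direct sum M1 + M2: |B| = |B(M1)| * |B(M2)|.
|B(U(6,13))| = C(13,6) = 1716.
|B(U(3,8))| = C(8,3) = 56.
Total bases = 1716 * 56 = 96096.

96096


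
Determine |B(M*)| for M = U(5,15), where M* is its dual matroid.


The dual of U(r,n) is U(n-r, n) = U(10,15).
Bases of U(10,15) are all (10)-element subsets.
|B(M*)| = (15 choose 10) = 3003.

3003


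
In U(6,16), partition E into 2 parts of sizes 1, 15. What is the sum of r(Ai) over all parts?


r(Ai) = min(|Ai|, 6) for each part.
Sum = min(1,6) + min(15,6)
    = 1 + 6
    = 7.

7


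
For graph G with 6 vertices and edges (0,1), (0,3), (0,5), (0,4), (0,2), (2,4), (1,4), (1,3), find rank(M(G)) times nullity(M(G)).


r(M) = |V| - c = 6 - 1 = 5.
nullity = |E| - r(M) = 8 - 5 = 3.
Product = 5 * 3 = 15.

15


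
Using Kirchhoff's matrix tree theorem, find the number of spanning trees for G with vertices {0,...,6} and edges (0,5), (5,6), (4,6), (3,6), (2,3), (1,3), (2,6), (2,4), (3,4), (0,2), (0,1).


By Kirchhoff's matrix tree theorem, the number of spanning trees equals
the determinant of any cofactor of the Laplacian matrix L.
G has 7 vertices and 11 edges.
Computing the (6 x 6) cofactor determinant gives 171.

171


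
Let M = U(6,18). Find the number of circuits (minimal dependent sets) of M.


In U(6,18), circuits are the (7)-element subsets.
Any set of 7 elements is dependent, and removing any one element gives
an independent set of size 6, so it is a minimal dependent set.
Number of circuits = C(18,7) = 18! / (7! * 11!) = 31824.

31824


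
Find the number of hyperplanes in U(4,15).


Hyperplanes of U(4,15) are flats of rank 3.
In a uniform matroid, these are exactly the (3)-element subsets.
Count = (15 choose 3) = 455.

455


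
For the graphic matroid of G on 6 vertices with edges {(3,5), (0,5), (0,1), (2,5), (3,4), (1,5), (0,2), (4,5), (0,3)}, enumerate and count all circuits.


A circuit in a graphic matroid = edge set of a simple cycle.
G has 6 vertices and 9 edges.
Enumerating all minimal edge subsets forming cycles...
Total circuits found: 10.

10


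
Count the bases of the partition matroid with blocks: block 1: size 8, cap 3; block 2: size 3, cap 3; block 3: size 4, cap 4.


A basis picks exactly ci elements from block i.
Number of bases = product of C(|Si|, ci).
= C(8,3) * C(3,3) * C(4,4)
= 56 * 1 * 1
= 56.

56


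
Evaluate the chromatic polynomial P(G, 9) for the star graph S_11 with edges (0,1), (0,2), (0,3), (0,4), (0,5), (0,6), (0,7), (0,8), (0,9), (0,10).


P(tree, k) = k * (k-1)^(10) for any tree on 11 vertices.
P(9) = 9 * 8^10 = 9 * 1073741824 = 9663676416.

9663676416


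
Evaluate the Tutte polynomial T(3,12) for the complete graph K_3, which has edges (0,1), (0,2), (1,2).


T(K_3; x,y) = x^2 + x + y.
T(3,12) = 9 + 3 + 12 = 24.

24


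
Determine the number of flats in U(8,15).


Flats of U(8,15): every subset of size < 8 is a flat, plus E itself.
Count = C(15,0) + C(15,1) + C(15,2) + C(15,3) + C(15,4) + C(15,5) + C(15,6) + C(15,7) + 1
     = 1 + 15 + 105 + 455 + 1365 + 3003 + 5005 + 6435 + 1
     = 16385.

16385


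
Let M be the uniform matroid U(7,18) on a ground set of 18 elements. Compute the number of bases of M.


Bases of U(7,18) are all 7-element subsets of the 18-element ground set.
Number of bases = C(18,7).
(18 choose 7) = 31824.

31824


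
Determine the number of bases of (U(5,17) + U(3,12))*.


(M1+M2)* = M1* + M2*.
M1* = U(12,17), bases: C(17,12) = 6188.
M2* = U(9,12), bases: C(12,9) = 220.
|B(M*)| = 6188 * 220 = 1361360.

1361360


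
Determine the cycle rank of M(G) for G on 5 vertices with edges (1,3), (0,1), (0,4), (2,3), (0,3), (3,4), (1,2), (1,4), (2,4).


Cycle rank (nullity) = |E| - r(M) = |E| - (|V| - c).
|E| = 9, |V| = 5, c = 1.
Nullity = 9 - (5 - 1) = 9 - 4 = 5.

5


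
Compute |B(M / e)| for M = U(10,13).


Contracting e from U(10,13) gives U(9,12).
Bases of U(9,12) = C(12,9) = 220.

220


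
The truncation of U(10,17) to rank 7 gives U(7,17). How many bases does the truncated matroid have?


Truncating U(10,17) to rank 7 gives U(7,17).
Bases of U(7,17) are all 7-element subsets of 17 elements.
Number of bases = C(17,7) = 17! / (7! * 10!) = 19448.

19448


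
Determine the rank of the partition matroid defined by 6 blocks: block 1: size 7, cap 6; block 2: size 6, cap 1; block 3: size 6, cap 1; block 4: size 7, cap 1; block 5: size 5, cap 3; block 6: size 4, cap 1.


Rank of a partition matroid = sum of min(|Si|, ci) for each block.
= min(7,6) + min(6,1) + min(6,1) + min(7,1) + min(5,3) + min(4,1)
= 6 + 1 + 1 + 1 + 3 + 1
= 13.

13


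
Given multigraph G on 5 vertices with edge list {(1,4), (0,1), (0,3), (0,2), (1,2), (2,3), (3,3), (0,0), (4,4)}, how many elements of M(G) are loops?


In a graphic matroid, a loop is a self-loop edge (u,u) with rank 0.
Examining all 9 edges for self-loops...
Self-loops found: (3,3), (0,0), (4,4)
Number of loops = 3.

3


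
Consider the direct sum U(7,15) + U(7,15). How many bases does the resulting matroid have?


Bases of a direct sum M1 + M2: |B| = |B(M1)| * |B(M2)|.
|B(U(7,15))| = C(15,7) = 6435.
|B(U(7,15))| = C(15,7) = 6435.
Total bases = 6435 * 6435 = 41409225.

41409225


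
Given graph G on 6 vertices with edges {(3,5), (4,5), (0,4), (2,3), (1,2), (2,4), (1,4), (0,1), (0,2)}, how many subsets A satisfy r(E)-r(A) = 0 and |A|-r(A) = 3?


R(x,y) = sum over A in 2^E of x^(r(E)-r(A)) * y^(|A|-r(A)).
G has 6 vertices, 9 edges. r(E) = 5.
Enumerate all 2^9 = 512 subsets.
Count subsets with r(E)-r(A)=0 and |A|-r(A)=3: 9.

9


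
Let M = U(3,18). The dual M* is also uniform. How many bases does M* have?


The dual of U(r,n) is U(n-r, n) = U(15,18).
Bases of U(15,18) are all (15)-element subsets.
|B(M*)| = (18 choose 15) = 816.

816


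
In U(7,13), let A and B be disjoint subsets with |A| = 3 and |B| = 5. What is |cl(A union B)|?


|A union B| = 3 + 5 = 8 (disjoint).
In U(7,13), cl(S) = S if |S| < 7, else cl(S) = E.
Since 8 >= 7, cl(A union B) = E.
|cl(A union B)| = 13.

13


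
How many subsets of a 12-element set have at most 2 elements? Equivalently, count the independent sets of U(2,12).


Independent sets of U(2,12) are all subsets of size <= 2.
Count = (12 choose 0) + (12 choose 1) + (12 choose 2)
     = 1 + 12 + 66
     = 79.

79


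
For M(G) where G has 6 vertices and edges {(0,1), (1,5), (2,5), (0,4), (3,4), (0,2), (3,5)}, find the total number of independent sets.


An independent set in a graphic matroid is an acyclic edge subset.
G has 6 vertices and 7 edges.
Enumerate all 2^7 = 128 subsets, checking for acyclicity.
Total independent sets = 114.

114


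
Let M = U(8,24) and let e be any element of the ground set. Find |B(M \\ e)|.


Deleting e from U(8,24) gives U(8,23) since n > r.
Bases of U(8,23) = C(23,8) = 23! / (8! * 15!) = 490314.

490314


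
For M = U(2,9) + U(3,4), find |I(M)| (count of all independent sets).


For a direct sum, |I(M1+M2)| = |I(M1)| * |I(M2)|.
|I(U(2,9))| = sum C(9,k) for k=0..2 = 46.
|I(U(3,4))| = sum C(4,k) for k=0..3 = 15.
Total = 46 * 15 = 690.

690


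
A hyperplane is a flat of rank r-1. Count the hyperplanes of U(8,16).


Hyperplanes of U(8,16) are flats of rank 7.
In a uniform matroid, these are exactly the (7)-element subsets.
Count = (16 choose 7) = 11440.

11440


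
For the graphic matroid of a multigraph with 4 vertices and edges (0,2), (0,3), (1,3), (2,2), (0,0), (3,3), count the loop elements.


In a graphic matroid, a loop is a self-loop edge (u,u) with rank 0.
Examining all 6 edges for self-loops...
Self-loops found: (2,2), (0,0), (3,3)
Number of loops = 3.

3


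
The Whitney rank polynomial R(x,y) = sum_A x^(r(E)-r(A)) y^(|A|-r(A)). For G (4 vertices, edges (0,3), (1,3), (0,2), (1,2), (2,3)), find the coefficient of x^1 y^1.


R(x,y) = sum over A in 2^E of x^(r(E)-r(A)) * y^(|A|-r(A)).
G has 4 vertices, 5 edges. r(E) = 3.
Enumerate all 2^5 = 32 subsets.
Count subsets with r(E)-r(A)=1 and |A|-r(A)=1: 2.

2


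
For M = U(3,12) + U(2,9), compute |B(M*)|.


(M1+M2)* = M1* + M2*.
M1* = U(9,12), bases: C(12,9) = 220.
M2* = U(7,9), bases: C(9,7) = 36.
|B(M*)| = 220 * 36 = 7920.

7920


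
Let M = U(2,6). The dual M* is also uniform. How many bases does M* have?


The dual of U(r,n) is U(n-r, n) = U(4,6).
Bases of U(4,6) are all (4)-element subsets.
|B(M*)| = C(6,4) = 6! / (4! * 2!) = 15.

15


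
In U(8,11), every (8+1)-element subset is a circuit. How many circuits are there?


In U(8,11), circuits are the (9)-element subsets.
Any set of 9 elements is dependent, and removing any one element gives
an independent set of size 8, so it is a minimal dependent set.
Number of circuits = C(11,9) = 11! / (9! * 2!) = 55.

55


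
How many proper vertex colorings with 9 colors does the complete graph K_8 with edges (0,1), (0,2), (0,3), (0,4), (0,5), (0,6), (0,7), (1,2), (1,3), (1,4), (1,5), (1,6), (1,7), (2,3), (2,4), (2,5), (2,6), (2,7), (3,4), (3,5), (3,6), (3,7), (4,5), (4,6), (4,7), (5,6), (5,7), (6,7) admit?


P(K_8, k) = k(k-1)(k-2)...(k-7).
P(9) = (9) * (8) * (7) * (6) * (5) * (4) * (3) * (2) = 362880.

362880


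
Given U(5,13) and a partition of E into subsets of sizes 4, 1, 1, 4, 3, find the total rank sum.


r(Ai) = min(|Ai|, 5) for each part.
Sum = min(4,5) + min(1,5) + min(1,5) + min(4,5) + min(3,5)
    = 4 + 1 + 1 + 4 + 3
    = 13.

13


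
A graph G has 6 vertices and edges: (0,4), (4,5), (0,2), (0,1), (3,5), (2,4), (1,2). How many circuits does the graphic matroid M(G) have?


A circuit in a graphic matroid = edge set of a simple cycle.
G has 6 vertices and 7 edges.
Enumerating all minimal edge subsets forming cycles...
Total circuits found: 3.

3


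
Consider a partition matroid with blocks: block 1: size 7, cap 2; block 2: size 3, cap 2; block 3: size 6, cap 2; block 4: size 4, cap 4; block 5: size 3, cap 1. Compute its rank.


Rank of a partition matroid = sum of min(|Si|, ci) for each block.
= min(7,2) + min(3,2) + min(6,2) + min(4,4) + min(3,1)
= 2 + 2 + 2 + 4 + 1
= 11.

11


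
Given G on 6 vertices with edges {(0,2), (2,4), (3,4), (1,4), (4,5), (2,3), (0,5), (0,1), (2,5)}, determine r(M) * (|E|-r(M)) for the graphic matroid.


r(M) = |V| - c = 6 - 1 = 5.
nullity = |E| - r(M) = 9 - 5 = 4.
Product = 5 * 4 = 20.

20


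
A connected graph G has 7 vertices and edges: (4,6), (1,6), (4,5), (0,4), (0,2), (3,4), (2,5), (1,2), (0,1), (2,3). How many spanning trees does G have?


By Kirchhoff's matrix tree theorem, the number of spanning trees equals
the determinant of any cofactor of the Laplacian matrix L.
G has 7 vertices and 10 edges.
Computing the (6 x 6) cofactor determinant gives 96.

96


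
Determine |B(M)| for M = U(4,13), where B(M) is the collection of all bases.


Bases of U(4,13) are all 4-element subsets of the 13-element ground set.
Number of bases = C(13,4).
C(13,4) = 13! / (4! * 9!) = 715.

715


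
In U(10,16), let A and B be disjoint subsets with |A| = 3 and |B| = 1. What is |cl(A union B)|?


|A union B| = 3 + 1 = 4 (disjoint).
In U(10,16), cl(S) = S if |S| < 10, else cl(S) = E.
Since 4 < 10, cl(A union B) = A union B.
|cl(A union B)| = 4.

4


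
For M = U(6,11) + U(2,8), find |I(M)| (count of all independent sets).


For a direct sum, |I(M1+M2)| = |I(M1)| * |I(M2)|.
|I(U(6,11))| = sum C(11,k) for k=0..6 = 1486.
|I(U(2,8))| = sum C(8,k) for k=0..2 = 37.
Total = 1486 * 37 = 54982.

54982


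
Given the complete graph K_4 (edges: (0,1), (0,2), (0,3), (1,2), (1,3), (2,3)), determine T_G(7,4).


T(K_4; x,y) = x^3 + 3x^2 + 4xy + 2x + y^3 + 3y^2 + 2y.
Substituting x=7, y=4:
= 343 + 147 + 112 + 14 + 64 + 48 + 8
= 736.

736


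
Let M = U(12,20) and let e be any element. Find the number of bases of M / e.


Contracting e from U(12,20) gives U(11,19).
Bases of U(11,19) = (19 choose 11) = 75582.

75582


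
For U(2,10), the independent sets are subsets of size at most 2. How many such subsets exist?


Independent sets of U(2,10) are all subsets of size <= 2.
Count = (10 choose 0) + (10 choose 1) + (10 choose 2)
     = 1 + 10 + 45
     = 56.

56


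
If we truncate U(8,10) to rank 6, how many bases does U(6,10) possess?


Truncating U(8,10) to rank 6 gives U(6,10).
Bases of U(6,10) are all 6-element subsets of 10 elements.
Number of bases = (10 choose 6) = 210.

210


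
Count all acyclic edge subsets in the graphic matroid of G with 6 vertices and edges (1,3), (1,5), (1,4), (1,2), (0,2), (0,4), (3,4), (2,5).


An independent set in a graphic matroid is an acyclic edge subset.
G has 6 vertices and 8 edges.
Enumerate all 2^8 = 256 subsets, checking for acyclicity.
Total independent sets = 180.

180


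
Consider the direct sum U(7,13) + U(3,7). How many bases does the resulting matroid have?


Bases of a direct sum M1 + M2: |B| = |B(M1)| * |B(M2)|.
|B(U(7,13))| = C(13,7) = 1716.
|B(U(3,7))| = C(7,3) = 35.
Total bases = 1716 * 35 = 60060.

60060


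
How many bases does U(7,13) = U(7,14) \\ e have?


Deleting e from U(7,14) gives U(7,13) since n > r.
Bases of U(7,13) = C(13,7) = 13! / (7! * 6!) = 1716.

1716


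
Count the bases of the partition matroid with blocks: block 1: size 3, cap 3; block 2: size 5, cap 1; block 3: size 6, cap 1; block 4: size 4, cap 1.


A basis picks exactly ci elements from block i.
Number of bases = product of C(|Si|, ci).
= C(3,3) * C(5,1) * C(6,1) * C(4,1)
= 1 * 5 * 6 * 4
= 120.

120


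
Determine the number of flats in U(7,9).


Flats of U(7,9): every subset of size < 7 is a flat, plus E itself.
Count = (9 choose 0) + (9 choose 1) + (9 choose 2) + (9 choose 3) + (9 choose 4) + (9 choose 5) + (9 choose 6) + 1
     = 1 + 9 + 36 + 84 + 126 + 126 + 84 + 1
     = 467.

467


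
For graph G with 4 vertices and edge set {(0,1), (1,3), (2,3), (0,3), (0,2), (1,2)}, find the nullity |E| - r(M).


Cycle rank (nullity) = |E| - r(M) = |E| - (|V| - c).
|E| = 6, |V| = 4, c = 1.
Nullity = 6 - (4 - 1) = 6 - 3 = 3.

3


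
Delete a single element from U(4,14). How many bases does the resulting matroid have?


Deleting e from U(4,14) gives U(4,13) since n > r.
Bases of U(4,13) = (13 choose 4) = 715.

715


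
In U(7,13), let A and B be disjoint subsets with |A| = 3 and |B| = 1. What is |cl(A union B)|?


|A union B| = 3 + 1 = 4 (disjoint).
In U(7,13), cl(S) = S if |S| < 7, else cl(S) = E.
Since 4 < 7, cl(A union B) = A union B.
|cl(A union B)| = 4.

4


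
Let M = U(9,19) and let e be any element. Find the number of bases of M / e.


Contracting e from U(9,19) gives U(8,18).
Bases of U(8,18) = (18 choose 8) = 43758.

43758


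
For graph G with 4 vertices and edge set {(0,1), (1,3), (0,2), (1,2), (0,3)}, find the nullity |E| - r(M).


Cycle rank (nullity) = |E| - r(M) = |E| - (|V| - c).
|E| = 5, |V| = 4, c = 1.
Nullity = 5 - (4 - 1) = 5 - 3 = 2.

2


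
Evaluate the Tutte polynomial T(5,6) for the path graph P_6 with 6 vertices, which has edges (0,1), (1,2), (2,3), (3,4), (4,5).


A path on 6 vertices is a tree with 5 edges.
T(x,y) = x^(5) for any tree.
T(5,6) = 5^5 = 3125.

3125


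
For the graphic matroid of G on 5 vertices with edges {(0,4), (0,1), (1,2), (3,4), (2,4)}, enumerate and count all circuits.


A circuit in a graphic matroid = edge set of a simple cycle.
G has 5 vertices and 5 edges.
Enumerating all minimal edge subsets forming cycles...
Total circuits found: 1.

1


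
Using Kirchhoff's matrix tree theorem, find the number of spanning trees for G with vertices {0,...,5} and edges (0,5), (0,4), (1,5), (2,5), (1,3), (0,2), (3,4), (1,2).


By Kirchhoff's matrix tree theorem, the number of spanning trees equals
the determinant of any cofactor of the Laplacian matrix L.
G has 6 vertices and 8 edges.
Computing the (5 x 5) cofactor determinant gives 32.

32


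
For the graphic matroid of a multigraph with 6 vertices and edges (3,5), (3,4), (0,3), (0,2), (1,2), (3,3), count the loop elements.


In a graphic matroid, a loop is a self-loop edge (u,u) with rank 0.
Examining all 6 edges for self-loops...
Self-loops found: (3,3)
Number of loops = 1.

1


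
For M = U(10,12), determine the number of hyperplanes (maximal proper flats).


Hyperplanes of U(10,12) are flats of rank 9.
In a uniform matroid, these are exactly the (9)-element subsets.
Count = C(12,9) = 12! / (9! * 3!) = 220.

220


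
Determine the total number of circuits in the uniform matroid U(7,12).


In U(7,12), circuits are the (8)-element subsets.
Any set of 8 elements is dependent, and removing any one element gives
an independent set of size 7, so it is a minimal dependent set.
Number of circuits = (12 choose 8) = 495.

495


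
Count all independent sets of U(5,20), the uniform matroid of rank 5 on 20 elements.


Independent sets of U(5,20) are all subsets of size <= 5.
Count = C(20,0) + C(20,1) + C(20,2) + C(20,3) + C(20,4) + C(20,5)
     = 1 + 20 + 190 + 1140 + 4845 + 15504
     = 21700.

21700


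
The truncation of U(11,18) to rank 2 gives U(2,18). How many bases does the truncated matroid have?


Truncating U(11,18) to rank 2 gives U(2,18).
Bases of U(2,18) are all 2-element subsets of 18 elements.
Number of bases = (18 choose 2) = 153.

153


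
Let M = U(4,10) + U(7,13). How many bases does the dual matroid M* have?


(M1+M2)* = M1* + M2*.
M1* = U(6,10), bases: C(10,6) = 210.
M2* = U(6,13), bases: C(13,6) = 1716.
|B(M*)| = 210 * 1716 = 360360.

360360


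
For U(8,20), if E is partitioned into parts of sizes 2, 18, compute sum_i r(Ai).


r(Ai) = min(|Ai|, 8) for each part.
Sum = min(2,8) + min(18,8)
    = 2 + 8
    = 10.

10


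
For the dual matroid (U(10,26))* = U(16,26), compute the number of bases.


The dual of U(r,n) is U(n-r, n) = U(16,26).
Bases of U(16,26) are all (16)-element subsets.
|B(M*)| = (26 choose 16) = 5311735.

5311735


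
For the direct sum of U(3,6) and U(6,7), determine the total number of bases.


Bases of a direct sum M1 + M2: |B| = |B(M1)| * |B(M2)|.
|B(U(3,6))| = C(6,3) = 20.
|B(U(6,7))| = C(7,6) = 7.
Total bases = 20 * 7 = 140.

140


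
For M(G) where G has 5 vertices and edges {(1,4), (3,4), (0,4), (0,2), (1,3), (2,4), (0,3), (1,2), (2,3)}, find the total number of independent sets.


An independent set in a graphic matroid is an acyclic edge subset.
G has 5 vertices and 9 edges.
Enumerate all 2^9 = 512 subsets, checking for acyclicity.
Total independent sets = 198.

198


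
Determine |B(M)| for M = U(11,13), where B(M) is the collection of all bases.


Bases of U(11,13) are all 11-element subsets of the 13-element ground set.
Number of bases = C(13,11).
(13 choose 11) = 78.

78


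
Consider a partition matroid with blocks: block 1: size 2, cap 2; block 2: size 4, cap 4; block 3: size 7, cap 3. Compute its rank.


Rank of a partition matroid = sum of min(|Si|, ci) for each block.
= min(2,2) + min(4,4) + min(7,3)
= 2 + 4 + 3
= 9.

9


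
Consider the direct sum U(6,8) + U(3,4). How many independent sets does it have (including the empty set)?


For a direct sum, |I(M1+M2)| = |I(M1)| * |I(M2)|.
|I(U(6,8))| = sum C(8,k) for k=0..6 = 247.
|I(U(3,4))| = sum C(4,k) for k=0..3 = 15.
Total = 247 * 15 = 3705.

3705


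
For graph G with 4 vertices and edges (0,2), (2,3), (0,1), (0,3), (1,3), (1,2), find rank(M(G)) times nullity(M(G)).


r(M) = |V| - c = 4 - 1 = 3.
nullity = |E| - r(M) = 6 - 3 = 3.
Product = 3 * 3 = 9.

9


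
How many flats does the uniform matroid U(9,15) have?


Flats of U(9,15): every subset of size < 9 is a flat, plus E itself.
Count = (15 choose 0) + (15 choose 1) + (15 choose 2) + (15 choose 3) + (15 choose 4) + (15 choose 5) + (15 choose 6) + (15 choose 7) + (15 choose 8) + 1
     = 1 + 15 + 105 + 455 + 1365 + 3003 + 5005 + 6435 + 6435 + 1
     = 22820.

22820


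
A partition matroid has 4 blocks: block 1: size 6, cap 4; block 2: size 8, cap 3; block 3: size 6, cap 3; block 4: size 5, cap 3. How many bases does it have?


A basis picks exactly ci elements from block i.
Number of bases = product of C(|Si|, ci).
= C(6,4) * C(8,3) * C(6,3) * C(5,3)
= 15 * 56 * 20 * 10
= 168000.

168000


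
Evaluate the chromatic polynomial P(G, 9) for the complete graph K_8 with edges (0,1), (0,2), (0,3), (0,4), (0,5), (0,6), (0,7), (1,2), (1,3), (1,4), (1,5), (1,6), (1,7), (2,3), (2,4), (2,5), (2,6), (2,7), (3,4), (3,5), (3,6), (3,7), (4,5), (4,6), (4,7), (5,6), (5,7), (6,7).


P(K_8, k) = k(k-1)(k-2)...(k-7).
P(9) = (9) * (8) * (7) * (6) * (5) * (4) * (3) * (2) = 362880.

362880


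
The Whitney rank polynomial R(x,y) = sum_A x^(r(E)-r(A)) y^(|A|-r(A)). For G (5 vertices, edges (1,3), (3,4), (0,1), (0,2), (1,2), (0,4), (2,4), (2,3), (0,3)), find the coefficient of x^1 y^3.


R(x,y) = sum over A in 2^E of x^(r(E)-r(A)) * y^(|A|-r(A)).
G has 5 vertices, 9 edges. r(E) = 4.
Enumerate all 2^9 = 512 subsets.
Count subsets with r(E)-r(A)=1 and |A|-r(A)=3: 2.

2


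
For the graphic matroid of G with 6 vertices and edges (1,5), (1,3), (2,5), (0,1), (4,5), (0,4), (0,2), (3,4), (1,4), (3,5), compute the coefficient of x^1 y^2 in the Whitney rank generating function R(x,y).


R(x,y) = sum over A in 2^E of x^(r(E)-r(A)) * y^(|A|-r(A)).
G has 6 vertices, 10 edges. r(E) = 5.
Enumerate all 2^10 = 1024 subsets.
Count subsets with r(E)-r(A)=1 and |A|-r(A)=2: 50.

50


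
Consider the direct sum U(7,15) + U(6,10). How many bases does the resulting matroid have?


Bases of a direct sum M1 + M2: |B| = |B(M1)| * |B(M2)|.
|B(U(7,15))| = C(15,7) = 6435.
|B(U(6,10))| = C(10,6) = 210.
Total bases = 6435 * 210 = 1351350.

1351350


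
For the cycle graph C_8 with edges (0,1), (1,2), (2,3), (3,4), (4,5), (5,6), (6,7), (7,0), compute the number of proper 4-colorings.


P(C_8, k) = (k-1)^8 + (-1)^8*(k-1).
P(4) = (3)^8 + 3
= 6561 + 3 = 6564.

6564


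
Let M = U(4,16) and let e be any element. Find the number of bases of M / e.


Contracting e from U(4,16) gives U(3,15).
Bases of U(3,15) = (15 choose 3) = 455.

455


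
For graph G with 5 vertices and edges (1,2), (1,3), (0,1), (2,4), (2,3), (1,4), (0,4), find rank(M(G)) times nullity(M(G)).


r(M) = |V| - c = 5 - 1 = 4.
nullity = |E| - r(M) = 7 - 4 = 3.
Product = 4 * 3 = 12.

12


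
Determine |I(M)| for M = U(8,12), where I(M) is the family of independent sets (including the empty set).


Independent sets of U(8,12) are all subsets of size <= 8.
Count = C(12,0) + C(12,1) + C(12,2) + C(12,3) + C(12,4) + C(12,5) + C(12,6) + C(12,7) + C(12,8)
     = 1 + 12 + 66 + 220 + 495 + 792 + 924 + 792 + 495
     = 3797.

3797


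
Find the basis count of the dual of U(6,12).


The dual of U(r,n) is U(n-r, n) = U(6,12).
Bases of U(6,12) are all (6)-element subsets.
|B(M*)| = C(12,6) = 924.

924


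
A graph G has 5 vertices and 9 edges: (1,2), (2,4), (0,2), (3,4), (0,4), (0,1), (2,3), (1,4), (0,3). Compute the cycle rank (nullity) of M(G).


Cycle rank (nullity) = |E| - r(M) = |E| - (|V| - c).
|E| = 9, |V| = 5, c = 1.
Nullity = 9 - (5 - 1) = 9 - 4 = 5.

5


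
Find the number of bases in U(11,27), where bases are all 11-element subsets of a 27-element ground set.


Bases of U(11,27) are all 11-element subsets of the 27-element ground set.
Number of bases = C(27,11).
C(27,11) = 13037895.

13037895


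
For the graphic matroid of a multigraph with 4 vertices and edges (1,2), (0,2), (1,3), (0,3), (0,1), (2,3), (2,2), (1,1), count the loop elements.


In a graphic matroid, a loop is a self-loop edge (u,u) with rank 0.
Examining all 8 edges for self-loops...
Self-loops found: (2,2), (1,1)
Number of loops = 2.

2


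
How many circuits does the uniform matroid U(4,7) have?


In U(4,7), circuits are the (5)-element subsets.
Any set of 5 elements is dependent, and removing any one element gives
an independent set of size 4, so it is a minimal dependent set.
Number of circuits = C(7,5) = 21.

21


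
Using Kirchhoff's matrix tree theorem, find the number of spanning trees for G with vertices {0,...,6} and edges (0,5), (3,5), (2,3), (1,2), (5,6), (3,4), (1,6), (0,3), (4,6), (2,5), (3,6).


By Kirchhoff's matrix tree theorem, the number of spanning trees equals
the determinant of any cofactor of the Laplacian matrix L.
G has 7 vertices and 11 edges.
Computing the (6 x 6) cofactor determinant gives 151.

151


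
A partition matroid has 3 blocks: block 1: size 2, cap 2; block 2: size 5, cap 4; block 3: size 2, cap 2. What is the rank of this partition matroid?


Rank of a partition matroid = sum of min(|Si|, ci) for each block.
= min(2,2) + min(5,4) + min(2,2)
= 2 + 4 + 2
= 8.

8


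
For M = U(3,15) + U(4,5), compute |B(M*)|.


(M1+M2)* = M1* + M2*.
M1* = U(12,15), bases: C(15,12) = 455.
M2* = U(1,5), bases: C(5,1) = 5.
|B(M*)| = 455 * 5 = 2275.

2275


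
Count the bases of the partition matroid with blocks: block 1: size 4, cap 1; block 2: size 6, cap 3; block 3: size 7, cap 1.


A basis picks exactly ci elements from block i.
Number of bases = product of C(|Si|, ci).
= C(4,1) * C(6,3) * C(7,1)
= 4 * 20 * 7
= 560.

560


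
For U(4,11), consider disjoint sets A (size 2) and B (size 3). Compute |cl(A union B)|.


|A union B| = 2 + 3 = 5 (disjoint).
In U(4,11), cl(S) = S if |S| < 4, else cl(S) = E.
Since 5 >= 4, cl(A union B) = E.
|cl(A union B)| = 11.

11


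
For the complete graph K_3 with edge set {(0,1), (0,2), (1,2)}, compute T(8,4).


T(K_3; x,y) = x^2 + x + y.
T(8,4) = 64 + 8 + 4 = 76.

76


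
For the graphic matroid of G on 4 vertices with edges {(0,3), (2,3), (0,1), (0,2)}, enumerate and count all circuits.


A circuit in a graphic matroid = edge set of a simple cycle.
G has 4 vertices and 4 edges.
Enumerating all minimal edge subsets forming cycles...
Total circuits found: 1.

1


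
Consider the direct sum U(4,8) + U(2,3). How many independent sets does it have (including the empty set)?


For a direct sum, |I(M1+M2)| = |I(M1)| * |I(M2)|.
|I(U(4,8))| = sum C(8,k) for k=0..4 = 163.
|I(U(2,3))| = sum C(3,k) for k=0..2 = 7.
Total = 163 * 7 = 1141.

1141


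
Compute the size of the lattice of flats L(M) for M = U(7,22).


Flats of U(7,22): every subset of size < 7 is a flat, plus E itself.
Count = C(22,0) + C(22,1) + C(22,2) + C(22,3) + C(22,4) + C(22,5) + C(22,6) + 1
     = 1 + 22 + 231 + 1540 + 7315 + 26334 + 74613 + 1
     = 110057.

110057


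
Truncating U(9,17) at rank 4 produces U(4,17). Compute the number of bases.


Truncating U(9,17) to rank 4 gives U(4,17).
Bases of U(4,17) are all 4-element subsets of 17 elements.
Number of bases = C(17,4) = 17! / (4! * 13!) = 2380.

2380


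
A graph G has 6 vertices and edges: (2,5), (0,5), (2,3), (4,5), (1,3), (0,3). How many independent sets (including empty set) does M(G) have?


An independent set in a graphic matroid is an acyclic edge subset.
G has 6 vertices and 6 edges.
Enumerate all 2^6 = 64 subsets, checking for acyclicity.
Total independent sets = 60.

60


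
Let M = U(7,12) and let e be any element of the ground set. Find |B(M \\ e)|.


Deleting e from U(7,12) gives U(7,11) since n > r.
Bases of U(7,11) = C(11,7) = 11! / (7! * 4!) = 330.

330


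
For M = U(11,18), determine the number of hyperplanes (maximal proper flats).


Hyperplanes of U(11,18) are flats of rank 10.
In a uniform matroid, these are exactly the (10)-element subsets.
Count = C(18,10) = 43758.

43758


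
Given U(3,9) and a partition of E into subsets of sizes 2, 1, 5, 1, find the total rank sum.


r(Ai) = min(|Ai|, 3) for each part.
Sum = min(2,3) + min(1,3) + min(5,3) + min(1,3)
    = 2 + 1 + 3 + 1
    = 7.

7


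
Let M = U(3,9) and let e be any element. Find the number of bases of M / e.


Contracting e from U(3,9) gives U(2,8).
Bases of U(2,8) = (8 choose 2) = 28.

28


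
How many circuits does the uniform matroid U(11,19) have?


In U(11,19), circuits are the (12)-element subsets.
Any set of 12 elements is dependent, and removing any one element gives
an independent set of size 11, so it is a minimal dependent set.
Number of circuits = C(19,12) = 19! / (12! * 7!) = 50388.

50388


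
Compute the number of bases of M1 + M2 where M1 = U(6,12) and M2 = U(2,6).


Bases of a direct sum M1 + M2: |B| = |B(M1)| * |B(M2)|.
|B(U(6,12))| = C(12,6) = 924.
|B(U(2,6))| = C(6,2) = 15.
Total bases = 924 * 15 = 13860.

13860


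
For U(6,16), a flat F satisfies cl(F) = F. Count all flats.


Flats of U(6,16): every subset of size < 6 is a flat, plus E itself.
Count = C(16,0) + C(16,1) + C(16,2) + C(16,3) + C(16,4) + C(16,5) + 1
     = 1 + 16 + 120 + 560 + 1820 + 4368 + 1
     = 6886.

6886


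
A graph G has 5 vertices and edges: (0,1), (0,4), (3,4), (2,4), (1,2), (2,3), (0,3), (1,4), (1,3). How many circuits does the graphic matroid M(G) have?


A circuit in a graphic matroid = edge set of a simple cycle.
G has 5 vertices and 9 edges.
Enumerating all minimal edge subsets forming cycles...
Total circuits found: 22.

22


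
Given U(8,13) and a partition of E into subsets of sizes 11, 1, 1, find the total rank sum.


r(Ai) = min(|Ai|, 8) for each part.
Sum = min(11,8) + min(1,8) + min(1,8)
    = 8 + 1 + 1
    = 10.

10


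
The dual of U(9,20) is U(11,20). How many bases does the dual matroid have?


The dual of U(r,n) is U(n-r, n) = U(11,20).
Bases of U(11,20) are all (11)-element subsets.
|B(M*)| = C(20,11) = 20! / (11! * 9!) = 167960.

167960


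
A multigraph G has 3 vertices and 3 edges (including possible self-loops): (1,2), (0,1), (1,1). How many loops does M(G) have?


In a graphic matroid, a loop is a self-loop edge (u,u) with rank 0.
Examining all 3 edges for self-loops...
Self-loops found: (1,1)
Number of loops = 1.

1


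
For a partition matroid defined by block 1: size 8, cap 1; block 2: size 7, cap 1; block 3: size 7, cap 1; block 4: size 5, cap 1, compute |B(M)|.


A basis picks exactly ci elements from block i.
Number of bases = product of C(|Si|, ci).
= C(8,1) * C(7,1) * C(7,1) * C(5,1)
= 8 * 7 * 7 * 5
= 1960.

1960


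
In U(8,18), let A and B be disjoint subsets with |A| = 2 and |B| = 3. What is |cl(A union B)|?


|A union B| = 2 + 3 = 5 (disjoint).
In U(8,18), cl(S) = S if |S| < 8, else cl(S) = E.
Since 5 < 8, cl(A union B) = A union B.
|cl(A union B)| = 5.

5


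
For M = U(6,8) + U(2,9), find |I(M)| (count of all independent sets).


For a direct sum, |I(M1+M2)| = |I(M1)| * |I(M2)|.
|I(U(6,8))| = sum C(8,k) for k=0..6 = 247.
|I(U(2,9))| = sum C(9,k) for k=0..2 = 46.
Total = 247 * 46 = 11362.

11362


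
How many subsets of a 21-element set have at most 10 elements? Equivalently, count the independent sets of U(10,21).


Independent sets of U(10,21) are all subsets of size <= 10.
Count = (21 choose 0) + (21 choose 1) + (21 choose 2) + (21 choose 3) + (21 choose 4) + (21 choose 5) + (21 choose 6) + (21 choose 7) + (21 choose 8) + (21 choose 9) + (21 choose 10)
     = 1 + 21 + 210 + 1330 + 5985 + 20349 + 54264 + 116280 + 203490 + 293930 + 352716
     = 1048576.

1048576


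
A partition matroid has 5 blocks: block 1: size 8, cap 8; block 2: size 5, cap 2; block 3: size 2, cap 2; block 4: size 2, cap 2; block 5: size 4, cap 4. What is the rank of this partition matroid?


Rank of a partition matroid = sum of min(|Si|, ci) for each block.
= min(8,8) + min(5,2) + min(2,2) + min(2,2) + min(4,4)
= 8 + 2 + 2 + 2 + 4
= 18.

18


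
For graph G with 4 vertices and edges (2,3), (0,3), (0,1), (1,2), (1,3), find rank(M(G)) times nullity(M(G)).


r(M) = |V| - c = 4 - 1 = 3.
nullity = |E| - r(M) = 5 - 3 = 2.
Product = 3 * 2 = 6.

6


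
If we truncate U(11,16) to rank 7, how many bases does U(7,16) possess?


Truncating U(11,16) to rank 7 gives U(7,16).
Bases of U(7,16) are all 7-element subsets of 16 elements.
Number of bases = C(16,7) = 11440.

11440


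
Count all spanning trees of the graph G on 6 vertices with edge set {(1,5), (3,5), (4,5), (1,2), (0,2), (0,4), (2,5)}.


By Kirchhoff's matrix tree theorem, the number of spanning trees equals
the determinant of any cofactor of the Laplacian matrix L.
G has 6 vertices and 7 edges.
Computing the (5 x 5) cofactor determinant gives 11.

11


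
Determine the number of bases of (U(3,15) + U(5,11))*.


(M1+M2)* = M1* + M2*.
M1* = U(12,15), bases: C(15,12) = 455.
M2* = U(6,11), bases: C(11,6) = 462.
|B(M*)| = 455 * 462 = 210210.

210210


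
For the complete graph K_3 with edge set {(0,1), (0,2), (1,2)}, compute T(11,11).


T(K_3; x,y) = x^2 + x + y.
T(11,11) = 121 + 11 + 11 = 143.

143


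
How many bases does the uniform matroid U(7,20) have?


Bases of U(7,20) are all 7-element subsets of the 20-element ground set.
Number of bases = C(20,7).
C(20,7) = 20! / (7! * 13!) = 77520.

77520


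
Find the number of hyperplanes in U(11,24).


Hyperplanes of U(11,24) are flats of rank 10.
In a uniform matroid, these are exactly the (10)-element subsets.
Count = C(24,10) = 24! / (10! * 14!) = 1961256.

1961256


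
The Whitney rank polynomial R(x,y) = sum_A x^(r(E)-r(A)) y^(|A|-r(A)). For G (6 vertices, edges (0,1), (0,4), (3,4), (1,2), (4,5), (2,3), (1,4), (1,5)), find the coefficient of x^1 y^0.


R(x,y) = sum over A in 2^E of x^(r(E)-r(A)) * y^(|A|-r(A)).
G has 6 vertices, 8 edges. r(E) = 5.
Enumerate all 2^8 = 256 subsets.
Count subsets with r(E)-r(A)=1 and |A|-r(A)=0: 58.

58


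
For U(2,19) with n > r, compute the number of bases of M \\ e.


Deleting e from U(2,19) gives U(2,18) since n > r.
Bases of U(2,18) = C(18,2) = 18! / (2! * 16!) = 153.

153
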